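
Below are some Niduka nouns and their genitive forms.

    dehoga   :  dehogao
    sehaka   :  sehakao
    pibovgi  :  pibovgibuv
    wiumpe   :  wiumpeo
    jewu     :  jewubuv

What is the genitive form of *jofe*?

jofeo

The alternation tracks the last vowel of the stem — -buv when the last vowel of the stem is a high vowel (*pibovgi*, *jewu*); -o when the last vowel of the stem is a non-high vowel (*dehoga*, *sehaka*, *wiumpe*).
Since the last vowel of *jofe* is /e/ (a non-high vowel), it takes -o, giving *jofeo*.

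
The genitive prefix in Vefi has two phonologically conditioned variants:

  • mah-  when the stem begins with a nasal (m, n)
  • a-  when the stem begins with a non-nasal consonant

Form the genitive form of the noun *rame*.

*rame*: first consonant = /r/, non-nasal → a- → *arame*.

arame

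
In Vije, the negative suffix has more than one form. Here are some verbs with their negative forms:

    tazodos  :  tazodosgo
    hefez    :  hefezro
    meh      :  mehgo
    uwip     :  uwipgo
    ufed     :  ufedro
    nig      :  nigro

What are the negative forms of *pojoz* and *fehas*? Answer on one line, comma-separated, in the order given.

pojozro, fehasgo

The alternation tracks the final consonant of the stem — -go when the stem ends in a voiceless consonant (*tazodos*, *meh*, *uwip*); -ro when the stem ends in a voiced consonant (*hefez*, *ufed*, *nig*).
Since the final consonant of *pojoz* is /z/ (voiced), it takes -ro, giving *pojozro*.
*fehas*: final consonant = /s/, voiceless → -go → *fehasgo*.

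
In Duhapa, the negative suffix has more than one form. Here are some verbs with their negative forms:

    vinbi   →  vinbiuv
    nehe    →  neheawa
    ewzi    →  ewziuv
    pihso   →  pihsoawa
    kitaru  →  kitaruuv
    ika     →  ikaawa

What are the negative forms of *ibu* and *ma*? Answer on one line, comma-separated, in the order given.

The suffix is conditioned by the last vowel: -uv when the last vowel of the stem is a high vowel (*vinbi*, *ewzi*, *kitaru*); -awa when the last vowel of the stem is a non-high vowel (*nehe*, *pihso*, *ika*).
*ibu* — last vowel /u/ (a high vowel) → -uv → *ibuuv*.
Since the last vowel of *ma* is /a/ (a non-high vowel), it takes -awa, giving *maawa*.

ibuuv, maawa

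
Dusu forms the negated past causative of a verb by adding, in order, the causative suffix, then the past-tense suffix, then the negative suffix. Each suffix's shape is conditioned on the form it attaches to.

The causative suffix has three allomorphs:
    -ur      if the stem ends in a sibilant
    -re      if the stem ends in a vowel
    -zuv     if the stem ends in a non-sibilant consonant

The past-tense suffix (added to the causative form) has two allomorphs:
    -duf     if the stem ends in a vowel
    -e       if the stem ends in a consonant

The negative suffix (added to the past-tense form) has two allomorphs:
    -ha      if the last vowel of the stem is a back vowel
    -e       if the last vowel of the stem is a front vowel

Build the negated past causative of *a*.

aredufha

Since the final sound of *a* is /a/ (a vowel), it takes -re, giving *are*.
Since the final sound of the causative form *are* is /e/ (a vowel), it takes -duf, giving *areduf*.
The past-tense form *areduf*: last vowel = /u/, a back vowel → -ha → *aredufha*.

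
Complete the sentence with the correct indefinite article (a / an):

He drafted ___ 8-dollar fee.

an

The indefinite article is chosen by the initial *sound* of the following word, not its spelling.
The number *8* is spoken "eight", beginning with /eɪt/ — a vowel sound.
So the article is *an*: He drafted an 8-dollar fee.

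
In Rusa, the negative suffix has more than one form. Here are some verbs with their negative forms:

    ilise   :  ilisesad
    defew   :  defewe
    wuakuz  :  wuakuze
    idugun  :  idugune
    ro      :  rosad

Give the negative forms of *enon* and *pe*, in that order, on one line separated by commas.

enone, pesad

The alternation tracks the final sound of the stem — -e when the stem ends in a consonant (*defew*, *wuakuz*, *idugun*); -sad when the stem ends in a vowel (*ilise*, *ro*).
Since the final sound of *enon* is /n/ (a consonant), it takes -e, giving *enone*.
Since the final sound of *pe* is /e/ (a vowel), it takes -sad, giving *pesad*.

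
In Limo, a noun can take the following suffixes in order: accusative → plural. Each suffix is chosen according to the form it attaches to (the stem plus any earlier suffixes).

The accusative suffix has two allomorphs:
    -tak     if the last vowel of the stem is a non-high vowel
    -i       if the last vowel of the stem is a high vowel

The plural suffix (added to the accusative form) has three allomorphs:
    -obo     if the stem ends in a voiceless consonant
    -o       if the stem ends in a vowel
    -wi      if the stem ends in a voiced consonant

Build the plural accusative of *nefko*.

nefkotakobo

*nefko*: last vowel = /o/, a non-high vowel → -tak → *nefkotak*.
The accusative form *nefkotak*: final sound = /k/, a voiceless consonant → -obo → *nefkotakobo*.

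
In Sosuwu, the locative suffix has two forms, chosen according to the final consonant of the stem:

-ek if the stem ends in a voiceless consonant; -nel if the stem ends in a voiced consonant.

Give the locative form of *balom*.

balomnel

*balom* — final consonant /m/ (voiced) → -nel → *balomnel*.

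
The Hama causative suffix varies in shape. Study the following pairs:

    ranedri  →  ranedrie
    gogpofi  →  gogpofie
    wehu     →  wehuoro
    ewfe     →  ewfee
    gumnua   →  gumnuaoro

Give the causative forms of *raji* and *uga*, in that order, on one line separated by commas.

rajie, ugaoro

Looking at the last vowel of each stem: -e when the last vowel of the stem is a front vowel (*ranedri*, *gogpofi*, *ewfe*); -oro when the last vowel of the stem is a back vowel (*wehu*, *gumnua*).
The last vowel of *raji* is /i/, which is a front vowel, so the suffix is -e, giving *rajie*.
The last vowel of *uga* is /a/, which is a back vowel, so the suffix is -oro, giving *ugaoro*.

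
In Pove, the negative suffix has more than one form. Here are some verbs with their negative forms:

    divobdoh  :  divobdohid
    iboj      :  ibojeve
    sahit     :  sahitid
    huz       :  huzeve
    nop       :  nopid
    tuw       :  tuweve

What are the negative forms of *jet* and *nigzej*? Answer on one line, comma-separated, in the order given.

jetid, nigzejeve

Looking at the final consonant of each stem: -id when the stem ends in a voiceless consonant (*divobdoh*, *sahit*, *nop*); -eve when the stem ends in a voiced consonant (*iboj*, *huz*, *tuw*).
*jet*: final consonant = /t/, voiceless → -id → *jetid*.
*nigzej* — final consonant /j/ (voiced) → -eve → *nigzejeve*.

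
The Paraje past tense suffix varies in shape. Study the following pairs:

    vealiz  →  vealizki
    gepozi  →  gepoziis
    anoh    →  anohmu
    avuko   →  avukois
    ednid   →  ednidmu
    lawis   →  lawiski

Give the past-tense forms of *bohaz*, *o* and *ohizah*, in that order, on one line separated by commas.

bohazki, ois, ohizahmu

The pattern is sibilance of the final sound: -ki when the stem ends in a sibilant (*vealiz*, *lawis*); -mu when the stem ends in a non-sibilant consonant (*anoh*, *ednid*); -is when the stem ends in a vowel (*gepozi*, *avuko*).
The final sound of *bohaz* is /z/, which is a sibilant, so the suffix is -ki, giving *bohazki*.
*o* — final sound /o/ (a vowel) → -is → *ois*.
Since the final sound of *ohizah* is /h/ (a non-sibilant consonant), it takes -mu, giving *ohizahmu*.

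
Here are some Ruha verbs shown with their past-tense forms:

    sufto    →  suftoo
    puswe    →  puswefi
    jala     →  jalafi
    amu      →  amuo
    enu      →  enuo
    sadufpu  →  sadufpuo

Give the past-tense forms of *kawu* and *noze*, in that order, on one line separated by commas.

The suffix is conditioned by the last vowel: -o when the last vowel of the stem is a rounded vowel (*sufto*, *amu*, *enu*, *sadufpu*); -fi when the last vowel of the stem is an unrounded vowel (*puswe*, *jala*).
The last vowel of *kawu* is /u/, which is a rounded vowel, so the suffix is -o, giving *kawuo*.
The last vowel of *noze* is /e/, which is an unrounded vowel, so the suffix is -fi, giving *nozefi*.

kawuo, nozefi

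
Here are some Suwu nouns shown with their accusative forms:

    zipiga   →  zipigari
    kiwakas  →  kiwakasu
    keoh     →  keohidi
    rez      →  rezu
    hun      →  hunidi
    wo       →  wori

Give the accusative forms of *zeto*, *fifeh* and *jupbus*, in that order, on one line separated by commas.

zetori, fifehidi, jupbusu

The alternation tracks the final sound of the stem — -u when the stem ends in a sibilant (*kiwakas*, *rez*); -idi when the stem ends in a non-sibilant consonant (*keoh*, *hun*); -ri when the stem ends in a vowel (*zipiga*, *wo*).
*zeto* — final sound /o/ (a vowel) → -ri → *zetori*.
Since the final sound of *fifeh* is /h/ (a non-sibilant consonant), it takes -idi, giving *fifehidi*.
*jupbus* — final sound /s/ (a sibilant) → -u → *jupbusu*.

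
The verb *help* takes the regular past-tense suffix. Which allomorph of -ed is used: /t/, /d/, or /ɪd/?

/t/

The stem *help* ends in a voiceless consonant other than /t/.
The -ed suffix is realized as /ɪd/ after /t, d/; as /t/ after other voiceless consonants; and as /d/ after other voiced sounds.
So -ed on *help* is pronounced /t/.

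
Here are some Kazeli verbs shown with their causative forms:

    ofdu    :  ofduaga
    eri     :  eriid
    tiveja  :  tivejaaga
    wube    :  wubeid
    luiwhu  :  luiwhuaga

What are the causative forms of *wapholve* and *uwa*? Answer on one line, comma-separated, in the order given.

wapholveid, uwaaga

The pattern is front/back vowel harmony: -id when the last vowel of the stem is a front vowel (*eri*, *wube*); -aga when the last vowel of the stem is a back vowel (*ofdu*, *tiveja*, *luiwhu*).
The last vowel of *wapholve* is /e/, which is a front vowel, so the suffix is -id, giving *wapholveid*.
Since the last vowel of *uwa* is /a/ (a back vowel), it takes -aga, giving *uwaaga*.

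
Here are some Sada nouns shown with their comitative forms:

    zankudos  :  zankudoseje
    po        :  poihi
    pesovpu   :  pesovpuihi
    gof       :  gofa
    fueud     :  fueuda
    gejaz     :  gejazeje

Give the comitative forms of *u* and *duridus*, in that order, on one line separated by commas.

The pattern is sibilance of the final sound: -eje when the stem ends in a sibilant (*zankudos*, *gejaz*); -a when the stem ends in a non-sibilant consonant (*gof*, *fueud*); -ihi when the stem ends in a vowel (*po*, *pesovpu*).
*u*: final sound = /u/, a vowel → -ihi → *uihi*.
Since the final sound of *duridus* is /s/ (a sibilant), it takes -eje, giving *duriduseje*.

uihi, duriduseje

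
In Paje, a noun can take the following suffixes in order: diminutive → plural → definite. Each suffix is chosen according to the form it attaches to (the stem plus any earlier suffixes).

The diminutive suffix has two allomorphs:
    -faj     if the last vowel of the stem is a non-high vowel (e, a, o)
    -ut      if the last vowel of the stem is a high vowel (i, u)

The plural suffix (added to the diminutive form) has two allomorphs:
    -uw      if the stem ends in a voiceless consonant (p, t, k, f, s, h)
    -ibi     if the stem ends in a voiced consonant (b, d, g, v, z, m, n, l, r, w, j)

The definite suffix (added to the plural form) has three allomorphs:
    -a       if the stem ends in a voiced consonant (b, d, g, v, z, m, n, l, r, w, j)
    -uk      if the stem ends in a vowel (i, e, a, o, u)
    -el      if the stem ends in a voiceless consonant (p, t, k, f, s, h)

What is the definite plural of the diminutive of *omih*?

omihutuwa

*omih*: last vowel = /i/, a high vowel → -ut → *omihut*.
The diminutive form *omihut*: final consonant = /t/, voiceless → -uw → *omihutuw*.
The final sound of the plural form *omihutuw* is /w/, which is a voiced consonant, so the definite suffix is -a, giving *omihutuwa*.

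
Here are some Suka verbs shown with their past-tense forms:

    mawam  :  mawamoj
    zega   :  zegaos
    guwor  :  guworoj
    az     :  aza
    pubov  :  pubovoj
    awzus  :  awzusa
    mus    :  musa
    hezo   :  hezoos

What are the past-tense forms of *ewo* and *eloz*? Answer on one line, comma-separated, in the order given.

ewoos, eloza

Looking at the final sound of each stem: -a when the stem ends in a sibilant (*az*, *awzus*, *mus*); -oj when the stem ends in a non-sibilant consonant (*mawam*, *guwor*, *pubov*); -os when the stem ends in a vowel (*zega*, *hezo*).
*ewo*: final sound = /o/, a vowel → -os → *ewoos*.
*eloz* — final sound /z/ (a sibilant) → -a → *eloza*.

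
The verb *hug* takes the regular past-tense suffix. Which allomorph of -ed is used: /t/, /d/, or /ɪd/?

The stem *hug* ends in a voiced sound other than /d/.
The -ed suffix is realized as /ɪd/ after /t, d/; as /t/ after other voiceless consonants; and as /d/ after other voiced sounds.
So -ed on *hug* is pronounced /d/.

/d/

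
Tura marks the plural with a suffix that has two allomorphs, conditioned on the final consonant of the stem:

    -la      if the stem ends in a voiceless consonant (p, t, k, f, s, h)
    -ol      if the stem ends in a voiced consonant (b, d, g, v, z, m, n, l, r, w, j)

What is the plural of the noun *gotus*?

gotusla

*gotus*: final consonant = /s/, voiceless → -la → *gotusla*.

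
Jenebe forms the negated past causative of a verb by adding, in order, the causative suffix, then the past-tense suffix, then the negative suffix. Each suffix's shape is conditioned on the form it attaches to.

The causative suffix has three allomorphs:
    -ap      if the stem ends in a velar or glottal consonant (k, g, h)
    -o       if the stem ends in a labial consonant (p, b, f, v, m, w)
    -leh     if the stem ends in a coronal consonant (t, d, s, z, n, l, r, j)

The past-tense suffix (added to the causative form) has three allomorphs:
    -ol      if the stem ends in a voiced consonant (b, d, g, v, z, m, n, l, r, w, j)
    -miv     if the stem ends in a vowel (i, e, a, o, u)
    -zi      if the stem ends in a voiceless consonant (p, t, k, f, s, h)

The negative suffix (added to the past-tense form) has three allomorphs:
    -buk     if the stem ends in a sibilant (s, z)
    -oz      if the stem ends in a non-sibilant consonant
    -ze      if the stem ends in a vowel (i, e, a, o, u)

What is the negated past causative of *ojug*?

Since the final consonant of *ojug* is /g/ (velar/glottal), it takes -ap, giving *ojugap*.
Since the final sound of the causative form *ojugap* is /p/ (a voiceless consonant), it takes -zi, giving *ojugapzi*.
The final sound of the past-tense form *ojugapzi* is /i/, which is a vowel, so the negative suffix is -ze, giving *ojugapzize*.

ojugapzize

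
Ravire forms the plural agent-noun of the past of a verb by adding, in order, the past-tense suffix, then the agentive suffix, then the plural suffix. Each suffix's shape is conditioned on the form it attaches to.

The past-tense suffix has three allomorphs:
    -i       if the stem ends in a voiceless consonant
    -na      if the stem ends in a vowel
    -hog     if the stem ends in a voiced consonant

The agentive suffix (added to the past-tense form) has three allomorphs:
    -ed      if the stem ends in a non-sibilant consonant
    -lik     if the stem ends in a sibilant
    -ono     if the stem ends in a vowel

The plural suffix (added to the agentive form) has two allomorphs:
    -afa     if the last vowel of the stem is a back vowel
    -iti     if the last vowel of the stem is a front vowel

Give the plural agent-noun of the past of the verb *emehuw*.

Since the final sound of *emehuw* is /w/ (a voiced consonant), it takes -hog, giving *emehuwhog*.
The final sound of the past-tense form *emehuwhog* is /g/, which is a non-sibilant consonant, so the agentive suffix is -ed, giving *emehuwhoged*.
Since the last vowel of the agentive form *emehuwhoged* is /e/ (a front vowel), it takes -iti, giving *emehuwhogediti*.

emehuwhogediti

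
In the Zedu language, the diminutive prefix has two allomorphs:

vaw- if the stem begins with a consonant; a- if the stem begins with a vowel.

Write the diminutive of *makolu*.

*makolu* — first sound /m/ (a consonant) → vaw- → *vawmakolu*.

vawmakolu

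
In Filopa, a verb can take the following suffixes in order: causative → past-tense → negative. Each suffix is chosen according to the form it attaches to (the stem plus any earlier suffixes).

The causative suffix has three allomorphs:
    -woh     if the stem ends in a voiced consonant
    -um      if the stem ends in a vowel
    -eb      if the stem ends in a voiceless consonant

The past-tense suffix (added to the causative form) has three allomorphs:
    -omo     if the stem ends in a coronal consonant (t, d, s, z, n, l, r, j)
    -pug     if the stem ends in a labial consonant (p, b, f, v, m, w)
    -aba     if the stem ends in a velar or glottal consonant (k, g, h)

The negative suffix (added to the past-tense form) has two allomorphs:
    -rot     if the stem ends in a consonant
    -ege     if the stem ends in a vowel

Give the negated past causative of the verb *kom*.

komwohabaege

The final sound of *kom* is /m/, which is a voiced consonant, so the causative suffix is -woh, giving *komwoh*.
The final consonant of the causative form *komwoh* is /h/, which is velar/glottal, so the past-tense suffix is -aba, giving *komwohaba*.
The past-tense form *komwohaba* — final sound /a/ (a vowel) → -ege → *komwohabaege*.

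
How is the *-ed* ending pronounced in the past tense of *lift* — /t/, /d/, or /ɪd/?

/ɪd/

The stem *lift* ends in /t/ or /d/.
The -ed suffix is realized as /ɪd/ after /t, d/; as /t/ after other voiceless consonants; and as /d/ after other voiced sounds.
So -ed on *lift* is pronounced /ɪd/.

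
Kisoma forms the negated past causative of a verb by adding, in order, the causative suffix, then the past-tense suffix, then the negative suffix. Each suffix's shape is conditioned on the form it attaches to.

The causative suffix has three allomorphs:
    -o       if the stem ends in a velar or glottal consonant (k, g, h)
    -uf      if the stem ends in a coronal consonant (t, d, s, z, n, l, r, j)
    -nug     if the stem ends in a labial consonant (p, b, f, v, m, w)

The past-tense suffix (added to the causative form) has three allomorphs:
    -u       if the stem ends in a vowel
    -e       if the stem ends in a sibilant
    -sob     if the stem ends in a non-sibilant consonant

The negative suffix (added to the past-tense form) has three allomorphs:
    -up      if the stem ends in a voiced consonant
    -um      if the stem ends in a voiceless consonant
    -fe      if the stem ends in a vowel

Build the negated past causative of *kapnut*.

*kapnut*: final consonant = /t/, coronal → -uf → *kapnutuf*.
Since the final sound of the causative form *kapnutuf* is /f/ (a non-sibilant consonant), it takes -sob, giving *kapnutufsob*.
The past-tense form *kapnutufsob* — final sound /b/ (a voiced consonant) → -up → *kapnutufsobup*.

kapnutufsobup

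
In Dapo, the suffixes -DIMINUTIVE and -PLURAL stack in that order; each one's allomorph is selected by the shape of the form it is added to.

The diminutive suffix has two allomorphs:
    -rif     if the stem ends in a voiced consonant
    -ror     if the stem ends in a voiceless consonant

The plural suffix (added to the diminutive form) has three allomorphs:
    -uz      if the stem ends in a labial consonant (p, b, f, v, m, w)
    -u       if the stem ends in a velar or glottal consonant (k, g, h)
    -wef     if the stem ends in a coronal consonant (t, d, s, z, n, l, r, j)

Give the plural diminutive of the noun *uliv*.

*uliv* — final consonant /v/ (voiced) → -rif → *ulivrif*.
The final consonant of the diminutive form *ulivrif* is /f/, which is labial, so the plural suffix is -uz, giving *ulivrifuz*.

ulivrifuz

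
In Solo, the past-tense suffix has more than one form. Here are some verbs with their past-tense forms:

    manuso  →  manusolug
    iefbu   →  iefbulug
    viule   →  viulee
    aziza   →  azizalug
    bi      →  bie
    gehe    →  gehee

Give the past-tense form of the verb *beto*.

betolug

Looking at the last vowel of each stem: -e when the last vowel of the stem is a front vowel (*viule*, *bi*, *gehe*); -lug when the last vowel of the stem is a back vowel (*manuso*, *iefbu*, *aziza*).
*beto* — last vowel /o/ (a back vowel) → -lug → *betolug*.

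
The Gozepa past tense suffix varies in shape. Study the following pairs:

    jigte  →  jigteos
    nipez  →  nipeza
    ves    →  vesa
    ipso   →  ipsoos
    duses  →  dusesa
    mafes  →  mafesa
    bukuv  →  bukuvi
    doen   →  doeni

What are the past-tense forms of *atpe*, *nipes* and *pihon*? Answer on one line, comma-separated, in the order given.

atpeos, nipesa, pihoni

The alternation tracks the final sound of the stem — -a when the stem ends in a sibilant (*nipez*, *ves*, *duses*, *mafes*); -i when the stem ends in a non-sibilant consonant (*bukuv*, *doen*); -os when the stem ends in a vowel (*jigte*, *ipso*).
*atpe* — final sound /e/ (a vowel) → -os → *atpeos*.
The final sound of *nipes* is /s/, which is a sibilant, so the suffix is -a, giving *nipesa*.
*pihon* — final sound /n/ (a non-sibilant consonant) → -i → *pihoni*.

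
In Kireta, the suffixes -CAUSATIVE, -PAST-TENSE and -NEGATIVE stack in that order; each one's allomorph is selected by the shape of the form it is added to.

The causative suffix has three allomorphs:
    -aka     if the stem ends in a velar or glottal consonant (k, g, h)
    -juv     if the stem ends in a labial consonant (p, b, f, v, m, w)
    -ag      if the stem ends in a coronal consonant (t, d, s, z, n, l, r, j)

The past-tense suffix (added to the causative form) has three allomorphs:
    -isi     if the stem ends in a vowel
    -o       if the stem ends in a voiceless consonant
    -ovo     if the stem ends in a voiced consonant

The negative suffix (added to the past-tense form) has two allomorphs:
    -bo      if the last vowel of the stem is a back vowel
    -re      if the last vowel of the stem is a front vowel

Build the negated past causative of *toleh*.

*toleh* — final consonant /h/ (velar/glottal) → -aka → *tolehaka*.
The causative form *tolehaka*: final sound = /a/, a vowel → -isi → *tolehakaisi*.
The last vowel of the past-tense form *tolehakaisi* is /i/, which is a front vowel, so the negative suffix is -re, giving *tolehakaisire*.

tolehakaisire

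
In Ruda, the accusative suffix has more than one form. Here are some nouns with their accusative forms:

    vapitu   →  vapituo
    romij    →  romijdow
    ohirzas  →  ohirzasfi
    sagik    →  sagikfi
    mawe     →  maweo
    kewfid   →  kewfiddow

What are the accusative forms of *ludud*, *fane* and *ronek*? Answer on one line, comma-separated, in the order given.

The alternation tracks the final sound of the stem — -fi when the stem ends in a voiceless consonant (*ohirzas*, *sagik*); -dow when the stem ends in a voiced consonant (*romij*, *kewfid*); -o when the stem ends in a vowel (*vapitu*, *mawe*).
*ludud*: final sound = /d/, a voiced consonant → -dow → *lududdow*.
*fane*: final sound = /e/, a vowel → -o → *faneo*.
Since the final sound of *ronek* is /k/ (a voiceless consonant), it takes -fi, giving *ronekfi*.

lududdow, faneo, ronekfi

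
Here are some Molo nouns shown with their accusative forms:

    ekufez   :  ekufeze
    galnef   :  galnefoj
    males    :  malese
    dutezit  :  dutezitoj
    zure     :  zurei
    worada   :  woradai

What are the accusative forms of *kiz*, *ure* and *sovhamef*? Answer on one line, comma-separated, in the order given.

Looking at the final sound of each stem: -e when the stem ends in a sibilant (*ekufez*, *males*); -oj when the stem ends in a non-sibilant consonant (*galnef*, *dutezit*); -i when the stem ends in a vowel (*zure*, *worada*).
Since the final sound of *kiz* is /z/ (a sibilant), it takes -e, giving *kize*.
Since the final sound of *ure* is /e/ (a vowel), it takes -i, giving *urei*.
*sovhamef* — final sound /f/ (a non-sibilant consonant) → -oj → *sovhamefoj*.

kize, urei, sovhamefoj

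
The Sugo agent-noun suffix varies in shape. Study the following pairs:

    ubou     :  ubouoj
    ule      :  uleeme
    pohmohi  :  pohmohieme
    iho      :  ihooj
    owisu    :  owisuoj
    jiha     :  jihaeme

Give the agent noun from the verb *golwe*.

golweeme

The pattern is rounding harmony: -oj when the last vowel of the stem is a rounded vowel (*ubou*, *iho*, *owisu*); -eme when the last vowel of the stem is an unrounded vowel (*ule*, *pohmohi*, *jiha*).
Since the last vowel of *golwe* is /e/ (an unrounded vowel), it takes -eme, giving *golweeme*.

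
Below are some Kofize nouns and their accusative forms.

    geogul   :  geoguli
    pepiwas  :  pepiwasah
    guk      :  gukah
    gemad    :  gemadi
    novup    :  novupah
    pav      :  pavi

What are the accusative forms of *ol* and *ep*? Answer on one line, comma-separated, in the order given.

The suffix is conditioned by the final consonant: -ah when the stem ends in a voiceless consonant (*pepiwas*, *guk*, *novup*); -i when the stem ends in a voiced consonant (*geogul*, *gemad*, *pav*).
The final consonant of *ol* is /l/, which is voiced, so the suffix is -i, giving *oli*.
*ep*: final consonant = /p/, voiceless → -ah → *epah*.

oli, epah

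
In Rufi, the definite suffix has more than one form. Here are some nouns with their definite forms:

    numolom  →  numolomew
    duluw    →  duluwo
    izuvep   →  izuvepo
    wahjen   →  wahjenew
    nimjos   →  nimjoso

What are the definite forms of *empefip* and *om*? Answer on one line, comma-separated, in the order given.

empefipo, omew

Looking at the final consonant of each stem: -ew when the stem ends in a nasal (*numolom*, *wahjen*); -o when the stem ends in a non-nasal consonant (*duluw*, *izuvep*, *nimjos*).
*empefip* — final consonant /p/ (non-nasal) → -o → *empefipo*.
*om* — final consonant /m/ (a nasal) → -ew → *omew*.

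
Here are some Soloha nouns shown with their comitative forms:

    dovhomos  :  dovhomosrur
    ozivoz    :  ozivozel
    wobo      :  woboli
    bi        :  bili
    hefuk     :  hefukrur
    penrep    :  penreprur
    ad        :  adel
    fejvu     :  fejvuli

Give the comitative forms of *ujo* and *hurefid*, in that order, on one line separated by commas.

ujoli, hurefidel

The suffix is conditioned by the final sound: -rur when the stem ends in a voiceless consonant (*dovhomos*, *hefuk*, *penrep*); -el when the stem ends in a voiced consonant (*ozivoz*, *ad*); -li when the stem ends in a vowel (*wobo*, *bi*, *fejvu*).
*ujo* — final sound /o/ (a vowel) → -li → *ujoli*.
Since the final sound of *hurefid* is /d/ (a voiced consonant), it takes -el, giving *hurefidel*.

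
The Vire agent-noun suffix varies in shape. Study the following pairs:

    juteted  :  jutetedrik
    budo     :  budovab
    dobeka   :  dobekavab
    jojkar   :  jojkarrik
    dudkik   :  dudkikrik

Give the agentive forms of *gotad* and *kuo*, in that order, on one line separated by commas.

The suffix is conditioned by the final sound: -rik when the stem ends in a consonant (*juteted*, *jojkar*, *dudkik*); -vab when the stem ends in a vowel (*budo*, *dobeka*).
*gotad*: final sound = /d/, a consonant → -rik → *gotadrik*.
Since the final sound of *kuo* is /o/ (a vowel), it takes -vab, giving *kuovab*.

gotadrik, kuovab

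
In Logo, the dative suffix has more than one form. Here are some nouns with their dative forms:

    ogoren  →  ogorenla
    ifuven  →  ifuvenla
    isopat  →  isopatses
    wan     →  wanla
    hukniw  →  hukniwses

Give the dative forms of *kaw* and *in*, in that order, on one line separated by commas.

Looking at the final consonant of each stem: -la when the stem ends in a nasal (*ogoren*, *ifuven*, *wan*); -ses when the stem ends in a non-nasal consonant (*isopat*, *hukniw*).
Since the final consonant of *kaw* is /w/ (non-nasal), it takes -ses, giving *kawses*.
*in*: final consonant = /n/, a nasal → -la → *inla*.

kawses, inla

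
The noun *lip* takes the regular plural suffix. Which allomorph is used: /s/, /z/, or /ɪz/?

The stem *lip* ends in a voiceless non-sibilant consonant.
The plural suffix surfaces as /ɪz/ after sibilants, /s/ after other voiceless consonants, and /z/ after other voiced sounds.
So the plural -s on *lip* is pronounced /s/.

/s/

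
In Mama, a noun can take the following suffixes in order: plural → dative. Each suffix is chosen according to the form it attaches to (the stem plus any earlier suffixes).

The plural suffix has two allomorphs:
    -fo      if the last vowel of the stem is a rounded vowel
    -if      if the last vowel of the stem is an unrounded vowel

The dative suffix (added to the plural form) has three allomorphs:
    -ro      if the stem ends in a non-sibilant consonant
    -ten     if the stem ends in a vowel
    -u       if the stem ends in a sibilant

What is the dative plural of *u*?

*u*: last vowel = /u/, a rounded vowel → -fo → *ufo*.
The plural form *ufo*: final sound = /o/, a vowel → -ten → *ufoten*.

ufoten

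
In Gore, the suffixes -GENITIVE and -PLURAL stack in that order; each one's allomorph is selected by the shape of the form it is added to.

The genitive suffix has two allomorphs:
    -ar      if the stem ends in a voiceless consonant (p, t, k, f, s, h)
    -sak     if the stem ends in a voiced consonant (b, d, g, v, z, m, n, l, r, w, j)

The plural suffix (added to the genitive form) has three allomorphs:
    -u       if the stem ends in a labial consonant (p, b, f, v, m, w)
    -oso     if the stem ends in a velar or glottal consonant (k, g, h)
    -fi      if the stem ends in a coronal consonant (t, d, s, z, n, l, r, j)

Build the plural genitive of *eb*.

*eb*: final consonant = /b/, voiced → -sak → *ebsak*.
Since the final consonant of the genitive form *ebsak* is /k/ (velar/glottal), it takes -oso, giving *ebsakoso*.

ebsakoso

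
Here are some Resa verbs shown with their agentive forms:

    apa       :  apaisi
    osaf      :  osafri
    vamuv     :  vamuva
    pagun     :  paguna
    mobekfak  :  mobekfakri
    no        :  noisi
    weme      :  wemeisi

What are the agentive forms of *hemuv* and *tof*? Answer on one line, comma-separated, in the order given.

hemuva, tofri

The pattern is voicing of the final sound: -ri when the stem ends in a voiceless consonant (*osaf*, *mobekfak*); -a when the stem ends in a voiced consonant (*vamuv*, *pagun*); -isi when the stem ends in a vowel (*apa*, *no*, *weme*).
Since the final sound of *hemuv* is /v/ (a voiced consonant), it takes -a, giving *hemuva*.
The final sound of *tof* is /f/, which is a voiceless consonant, so the suffix is -ri, giving *tofri*.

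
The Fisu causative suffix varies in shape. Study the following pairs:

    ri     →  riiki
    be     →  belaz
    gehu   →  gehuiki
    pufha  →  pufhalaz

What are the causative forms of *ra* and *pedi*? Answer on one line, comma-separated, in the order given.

ralaz, pediiki

The pattern is height harmony: -iki when the last vowel of the stem is a high vowel (*ri*, *gehu*); -laz when the last vowel of the stem is a non-high vowel (*be*, *pufha*).
Since the last vowel of *ra* is /a/ (a non-high vowel), it takes -laz, giving *ralaz*.
*pedi*: last vowel = /i/, a high vowel → -iki → *pediiki*.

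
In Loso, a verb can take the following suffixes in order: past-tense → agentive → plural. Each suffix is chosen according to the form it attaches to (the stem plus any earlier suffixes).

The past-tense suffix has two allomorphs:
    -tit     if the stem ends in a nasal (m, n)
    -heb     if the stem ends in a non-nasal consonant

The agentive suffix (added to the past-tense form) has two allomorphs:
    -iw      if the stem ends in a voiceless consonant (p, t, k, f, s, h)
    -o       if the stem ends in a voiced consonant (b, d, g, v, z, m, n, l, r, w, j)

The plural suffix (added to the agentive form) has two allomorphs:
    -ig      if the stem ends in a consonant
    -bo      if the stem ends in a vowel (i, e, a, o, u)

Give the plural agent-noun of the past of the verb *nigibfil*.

*nigibfil* — final consonant /l/ (non-nasal) → -heb → *nigibfilheb*.
The past-tense form *nigibfilheb* — final consonant /b/ (voiced) → -o → *nigibfilhebo*.
The agentive form *nigibfilhebo*: final sound = /o/, a vowel → -bo → *nigibfilhebobo*.

nigibfilhebobo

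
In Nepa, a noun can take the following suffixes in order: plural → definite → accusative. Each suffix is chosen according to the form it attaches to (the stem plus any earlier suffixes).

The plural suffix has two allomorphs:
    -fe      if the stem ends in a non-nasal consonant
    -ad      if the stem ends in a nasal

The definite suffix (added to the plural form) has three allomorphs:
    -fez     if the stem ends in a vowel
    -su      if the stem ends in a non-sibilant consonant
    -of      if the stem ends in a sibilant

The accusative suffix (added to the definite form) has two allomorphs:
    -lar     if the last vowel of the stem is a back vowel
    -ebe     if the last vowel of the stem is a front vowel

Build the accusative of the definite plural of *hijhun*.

hijhunadsular

The final consonant of *hijhun* is /n/, which is a nasal, so the plural suffix is -ad, giving *hijhunad*.
Since the final sound of the plural form *hijhunad* is /d/ (a non-sibilant consonant), it takes -su, giving *hijhunadsu*.
The definite form *hijhunadsu*: last vowel = /u/, a back vowel → -lar → *hijhunadsular*.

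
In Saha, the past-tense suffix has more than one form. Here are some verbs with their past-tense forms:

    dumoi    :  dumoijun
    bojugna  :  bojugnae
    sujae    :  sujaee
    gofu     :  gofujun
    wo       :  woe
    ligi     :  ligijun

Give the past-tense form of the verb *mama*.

The pattern is height harmony: -jun when the last vowel of the stem is a high vowel (*dumoi*, *gofu*, *ligi*); -e when the last vowel of the stem is a non-high vowel (*bojugna*, *sujae*, *wo*).
Since the last vowel of *mama* is /a/ (a non-high vowel), it takes -e, giving *mamae*.

mamae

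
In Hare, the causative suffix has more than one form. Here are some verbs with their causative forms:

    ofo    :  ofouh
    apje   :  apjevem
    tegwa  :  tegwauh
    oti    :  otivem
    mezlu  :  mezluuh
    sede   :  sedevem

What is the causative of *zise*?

zisevem

The alternation tracks the last vowel of the stem — -vem when the last vowel of the stem is a front vowel (*apje*, *oti*, *sede*); -uh when the last vowel of the stem is a back vowel (*ofo*, *tegwa*, *mezlu*).
Since the last vowel of *zise* is /e/ (a front vowel), it takes -vem, giving *zisevem*.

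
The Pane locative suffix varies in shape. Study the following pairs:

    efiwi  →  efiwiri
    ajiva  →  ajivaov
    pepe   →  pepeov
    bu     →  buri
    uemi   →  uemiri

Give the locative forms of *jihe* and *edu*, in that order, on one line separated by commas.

The suffix is conditioned by the last vowel: -ri when the last vowel of the stem is a high vowel (*efiwi*, *bu*, *uemi*); -ov when the last vowel of the stem is a non-high vowel (*ajiva*, *pepe*).
Since the last vowel of *jihe* is /e/ (a non-high vowel), it takes -ov, giving *jiheov*.
*edu* — last vowel /u/ (a high vowel) → -ri → *eduri*.

jiheov, eduri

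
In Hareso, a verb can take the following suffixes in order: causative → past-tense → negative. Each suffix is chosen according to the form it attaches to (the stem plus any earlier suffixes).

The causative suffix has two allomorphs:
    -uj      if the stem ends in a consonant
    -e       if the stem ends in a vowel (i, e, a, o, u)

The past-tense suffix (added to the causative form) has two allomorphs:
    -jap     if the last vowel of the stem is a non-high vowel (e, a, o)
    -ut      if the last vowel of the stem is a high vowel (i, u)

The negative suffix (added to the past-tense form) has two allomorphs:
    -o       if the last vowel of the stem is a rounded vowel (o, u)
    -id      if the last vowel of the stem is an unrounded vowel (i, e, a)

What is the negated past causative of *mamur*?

*mamur*: final sound = /r/, a consonant → -uj → *mamuruj*.
The causative form *mamuruj* — last vowel /u/ (a high vowel) → -ut → *mamurujut*.
The past-tense form *mamurujut*: last vowel = /u/, a rounded vowel → -o → *mamurujuto*.

mamurujuto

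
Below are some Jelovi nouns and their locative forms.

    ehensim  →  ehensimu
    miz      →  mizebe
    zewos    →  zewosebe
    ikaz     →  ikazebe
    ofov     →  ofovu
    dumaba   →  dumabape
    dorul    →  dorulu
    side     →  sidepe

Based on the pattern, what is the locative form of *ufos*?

The suffix is conditioned by the final sound: -ebe when the stem ends in a sibilant (*miz*, *zewos*, *ikaz*); -u when the stem ends in a non-sibilant consonant (*ehensim*, *ofov*, *dorul*); -pe when the stem ends in a vowel (*dumaba*, *side*).
Since the final sound of *ufos* is /s/ (a sibilant), it takes -ebe, giving *ufosebe*.

ufosebe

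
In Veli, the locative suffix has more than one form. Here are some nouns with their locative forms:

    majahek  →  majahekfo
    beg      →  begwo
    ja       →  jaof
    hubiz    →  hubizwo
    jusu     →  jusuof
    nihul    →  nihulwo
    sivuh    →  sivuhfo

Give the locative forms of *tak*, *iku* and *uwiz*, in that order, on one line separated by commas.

The pattern is voicing of the final sound: -fo when the stem ends in a voiceless consonant (*majahek*, *sivuh*); -wo when the stem ends in a voiced consonant (*beg*, *hubiz*, *nihul*); -of when the stem ends in a vowel (*ja*, *jusu*).
*tak* — final sound /k/ (a voiceless consonant) → -fo → *takfo*.
*iku*: final sound = /u/, a vowel → -of → *ikuof*.
*uwiz*: final sound = /z/, a voiced consonant → -wo → *uwizwo*.

takfo, ikuof, uwizwo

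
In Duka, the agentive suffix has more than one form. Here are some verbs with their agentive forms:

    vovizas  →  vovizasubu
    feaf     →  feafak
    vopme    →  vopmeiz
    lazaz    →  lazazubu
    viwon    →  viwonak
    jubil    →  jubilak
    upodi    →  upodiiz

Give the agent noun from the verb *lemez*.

The alternation tracks the final sound of the stem — -ubu when the stem ends in a sibilant (*vovizas*, *lazaz*); -ak when the stem ends in a non-sibilant consonant (*feaf*, *viwon*, *jubil*); -iz when the stem ends in a vowel (*vopme*, *upodi*).
The final sound of *lemez* is /z/, which is a sibilant, so the suffix is -ubu, giving *lemezubu*.

lemezubu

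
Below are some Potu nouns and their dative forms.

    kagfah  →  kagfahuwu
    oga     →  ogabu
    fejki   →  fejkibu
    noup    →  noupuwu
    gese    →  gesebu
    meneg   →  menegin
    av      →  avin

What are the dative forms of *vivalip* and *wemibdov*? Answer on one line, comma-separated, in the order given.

The pattern is voicing of the final sound: -uwu when the stem ends in a voiceless consonant (*kagfah*, *noup*); -in when the stem ends in a voiced consonant (*meneg*, *av*); -bu when the stem ends in a vowel (*oga*, *fejki*, *gese*).
*vivalip*: final sound = /p/, a voiceless consonant → -uwu → *vivalipuwu*.
*wemibdov* — final sound /v/ (a voiced consonant) → -in → *wemibdovin*.

vivalipuwu, wemibdovin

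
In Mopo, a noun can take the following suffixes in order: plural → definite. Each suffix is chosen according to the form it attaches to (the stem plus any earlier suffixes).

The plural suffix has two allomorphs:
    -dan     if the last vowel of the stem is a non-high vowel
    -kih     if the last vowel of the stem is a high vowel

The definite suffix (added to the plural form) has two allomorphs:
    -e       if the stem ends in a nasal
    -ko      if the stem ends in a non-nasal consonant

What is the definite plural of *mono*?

Since the last vowel of *mono* is /o/ (a non-high vowel), it takes -dan, giving *monodan*.
The plural form *monodan* — final consonant /n/ (a nasal) → -e → *monodane*.

monodane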